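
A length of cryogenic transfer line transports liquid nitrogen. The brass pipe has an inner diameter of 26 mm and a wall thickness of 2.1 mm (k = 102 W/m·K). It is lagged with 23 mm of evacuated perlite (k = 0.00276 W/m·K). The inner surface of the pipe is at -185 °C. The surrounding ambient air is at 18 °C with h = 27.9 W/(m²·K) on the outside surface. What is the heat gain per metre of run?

q′ ≈ 3.79 W/m

Per-layer cylindrical resistances, series-summed:
R_brass pipe wall = ln(15.1/13)/(2π×102×1) = 2.337×10^-4 K/W
R_evacuated perlite = ln(38.1/15.1)/(2π×0.00276×1) = 53.37 K/W
R_outer film = 1/(h_o·2πr_oL) = 1/(27.9×2π×0.0381×1) = 0.1497 K/W
R_total = 53.52 K/W
Q = ΔT/R_total = 203/53.52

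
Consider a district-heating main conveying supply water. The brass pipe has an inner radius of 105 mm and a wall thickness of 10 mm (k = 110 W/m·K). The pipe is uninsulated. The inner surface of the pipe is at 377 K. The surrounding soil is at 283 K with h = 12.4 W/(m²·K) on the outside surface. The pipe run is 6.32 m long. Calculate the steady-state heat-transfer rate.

Cylindrical conduction, so R = ln(r₂/r₁)/(2πkL) per layer, in series:
R_brass pipe wall = ln(115/105)/(2π×110×6.32) = 2.083×10^-5 K/W
R_outer film = 1/(h_o·2πr_oL) = 1/(12.4×2π×0.115×6.32) = 0.01766 K/W
R_total = 0.01768 K/W
Q = ΔT/R_total = 94/0.01768

Q ≈ 5320 W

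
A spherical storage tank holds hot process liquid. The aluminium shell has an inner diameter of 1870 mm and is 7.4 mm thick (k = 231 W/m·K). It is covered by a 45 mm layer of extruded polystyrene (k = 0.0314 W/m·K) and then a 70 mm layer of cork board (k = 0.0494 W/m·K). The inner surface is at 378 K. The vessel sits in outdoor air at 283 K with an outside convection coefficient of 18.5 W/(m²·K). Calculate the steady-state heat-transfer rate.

For a spherical shell R = (1/r₁ − 1/r₂)/(4πk); film R = 1/(h·4πr²). In series:
R_aluminium shell = (1/0.935 − 1/0.9424)/(4π×231) = 2.893×10^-6 K/W
R_extruded polystyrene = (1/0.9424 − 1/0.9874)/(4π×0.0314) = 0.1226 K/W
R_cork board = (1/0.9874 − 1/1.0574)/(4π×0.0494) = 0.108 K/W
R_outer film = 1/(h·4πr_o²) = 1/(18.5×4π×1.0574²) = 0.003847 K/W
R_total = 0.2344 K/W
Q = ΔT/R_total = 95/0.2344

Q ≈ 405 W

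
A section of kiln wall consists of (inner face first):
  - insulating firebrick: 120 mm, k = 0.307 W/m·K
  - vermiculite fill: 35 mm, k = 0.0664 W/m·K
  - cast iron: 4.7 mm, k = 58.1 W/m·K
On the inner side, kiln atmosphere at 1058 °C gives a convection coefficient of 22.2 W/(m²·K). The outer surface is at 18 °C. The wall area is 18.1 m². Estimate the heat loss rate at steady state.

Q ≈ 19500 W

Thermal resistances in series:
R_inner film = 1/(h_i·A) = 1/(22.2×18.1) = 0.002489 K/W
R_insulating firebrick = L/(kA) = 0.12/(0.307×18.1) = 0.0216 K/W
R_vermiculite fill = L/(kA) = 0.035/(0.0664×18.1) = 0.02912 K/W
R_cast iron = L/(kA) = 0.0047/(58.1×18.1) = 4.469×10^-6 K/W
R_total = 0.05321 K/W
Q = ΔT / R_total = 1040 / 0.05321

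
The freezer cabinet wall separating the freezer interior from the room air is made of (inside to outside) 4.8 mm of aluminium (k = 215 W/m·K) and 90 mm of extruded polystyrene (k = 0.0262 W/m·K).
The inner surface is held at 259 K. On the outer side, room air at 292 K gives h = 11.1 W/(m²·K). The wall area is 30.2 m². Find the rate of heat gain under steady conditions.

Using the resistance-network approach (series):
R_aluminium = L/(kA) = 0.0048/(215×30.2) = 7.393×10^-7 K/W
R_extruded polystyrene = L/(kA) = 0.09/(0.0262×30.2) = 0.1137 K/W
R_outer film = 1/(h_o·A) = 1/(11.1×30.2) = 0.002983 K/W
R_total = 0.1167 K/W
Q = ΔT / R_total = 33 / 0.1167

Q ≈ 283 W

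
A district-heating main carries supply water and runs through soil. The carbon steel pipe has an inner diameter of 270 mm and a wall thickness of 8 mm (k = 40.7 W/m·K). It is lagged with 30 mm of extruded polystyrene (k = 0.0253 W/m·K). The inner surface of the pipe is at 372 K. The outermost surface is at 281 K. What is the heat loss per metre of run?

Per-layer cylindrical resistances, series-summed:
R_carbon steel pipe wall = ln(143/135)/(2π×40.7×1) = 2.251×10^-4 K/W
R_extruded polystyrene = ln(173/143)/(2π×0.0253×1) = 1.198 K/W
R_total = 1.198 K/W
Q = ΔT/R_total = 91/1.198

q′ ≈ 75.9 W/m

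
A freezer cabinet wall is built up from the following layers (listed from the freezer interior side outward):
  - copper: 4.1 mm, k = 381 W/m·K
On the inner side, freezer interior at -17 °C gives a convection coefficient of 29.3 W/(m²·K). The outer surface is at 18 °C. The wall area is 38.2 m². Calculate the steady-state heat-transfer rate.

Using the resistance-network approach (series):
R_inner film = 1/(h_i·A) = 1/(29.3×38.2) = 8.934×10^-4 K/W
R_copper = L/(kA) = 0.0041/(381×38.2) = 2.817×10^-7 K/W
R_total = 8.937×10^-4 K/W
Q = ΔT / R_total = 35 / 8.937×10^-4

Q ≈ 39200 W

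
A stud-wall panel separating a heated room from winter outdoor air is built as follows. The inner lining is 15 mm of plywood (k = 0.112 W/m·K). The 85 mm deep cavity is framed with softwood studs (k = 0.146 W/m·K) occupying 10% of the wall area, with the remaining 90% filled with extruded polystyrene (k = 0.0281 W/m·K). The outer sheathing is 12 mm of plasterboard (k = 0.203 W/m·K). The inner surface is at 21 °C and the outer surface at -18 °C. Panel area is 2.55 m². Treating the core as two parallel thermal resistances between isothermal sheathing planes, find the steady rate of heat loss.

Q ≈ 42.8 W

Sheathing layers in series; stud and cavity paths in parallel between them.
R_inner = 0.015/(0.112×2.55) = 0.05252 K/W
R_stud  = 0.085/(0.146×0.1×2.55) = 2.283 K/W
R_cav   = 0.085/(0.0281×0.9×2.55) = 1.318 K/W
1/R_core = 1/R_stud + 1/R_cav → R_core = 0.8356 K/W
R_outer = 0.012/(0.203×2.55) = 0.02318 K/W
R_total = 0.9113 K/W
Q = ΔT/R_total = 39/0.9113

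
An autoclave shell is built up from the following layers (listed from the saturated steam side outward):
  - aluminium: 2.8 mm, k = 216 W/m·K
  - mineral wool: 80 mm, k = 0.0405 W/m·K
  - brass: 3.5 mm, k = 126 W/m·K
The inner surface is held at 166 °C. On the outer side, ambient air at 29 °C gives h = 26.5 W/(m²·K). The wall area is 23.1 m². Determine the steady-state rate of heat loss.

Q ≈ 1570 W

Using the resistance-network approach (series):
R_aluminium = L/(kA) = 0.0028/(216×23.1) = 5.612×10^-7 K/W
R_mineral wool = L/(kA) = 0.08/(0.0405×23.1) = 0.08551 K/W
R_brass = L/(kA) = 0.0035/(126×23.1) = 1.203×10^-6 K/W
R_outer film = 1/(h_o·A) = 1/(26.5×23.1) = 0.001634 K/W
R_total = 0.08715 K/W
Q = ΔT / R_total = 137 / 0.08715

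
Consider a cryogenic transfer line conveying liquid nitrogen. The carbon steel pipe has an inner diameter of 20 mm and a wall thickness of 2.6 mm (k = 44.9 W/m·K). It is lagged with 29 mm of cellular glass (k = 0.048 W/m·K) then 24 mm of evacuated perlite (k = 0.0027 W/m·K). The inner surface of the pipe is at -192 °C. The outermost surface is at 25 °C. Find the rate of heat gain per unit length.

q′ ≈ 7.04 W/m

For a radial system each layer contributes R = ln(r_out/r_in)/(2πkL); films add R = 1/(hA).
R_carbon steel pipe wall = ln(12.6/10)/(2π×44.9×1) = 8.192×10^-4 K/W
R_cellular glass = ln(41.6/12.6)/(2π×0.048×1) = 3.96 K/W
R_evacuated perlite = ln(65.6/41.6)/(2π×0.0027×1) = 26.85 K/W
R_total = 30.81 K/W
Q = ΔT/R_total = 217/30.81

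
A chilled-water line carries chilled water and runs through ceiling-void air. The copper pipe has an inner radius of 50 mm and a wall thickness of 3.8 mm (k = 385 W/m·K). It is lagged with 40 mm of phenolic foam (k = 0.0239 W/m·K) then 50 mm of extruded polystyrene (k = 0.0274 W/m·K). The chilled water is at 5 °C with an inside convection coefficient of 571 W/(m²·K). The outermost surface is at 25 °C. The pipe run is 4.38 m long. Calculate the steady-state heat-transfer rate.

Q ≈ 14.2 W

Per-layer cylindrical resistances, series-summed:
R_inner film = 1/(h_i·2πr₁L) = 1/(571×2π×0.05×4.38) = 0.001273 K/W
R_copper pipe wall = ln(53.8/50)/(2π×385×4.38) = 6.913×10^-6 K/W
R_phenolic foam = ln(93.8/53.8)/(2π×0.0239×4.38) = 0.8452 K/W
R_extruded polystyrene = ln(143.8/93.8)/(2π×0.0274×4.38) = 0.5666 K/W
R_total = 1.413 K/W
Q = ΔT/R_total = 20/1.413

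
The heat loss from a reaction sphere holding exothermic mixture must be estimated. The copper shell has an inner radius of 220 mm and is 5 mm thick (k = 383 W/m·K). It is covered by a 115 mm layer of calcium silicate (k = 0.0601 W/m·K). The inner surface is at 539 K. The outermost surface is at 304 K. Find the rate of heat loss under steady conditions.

For a spherical shell R = (1/r₁ − 1/r₂)/(4πk); film R = 1/(h·4πr²). In series:
R_copper shell = (1/0.22 − 1/0.225)/(4π×383) = 2.099×10^-5 K/W
R_calcium silicate = (1/0.225 − 1/0.34)/(4π×0.0601) = 1.99 K/W
R_total = 1.99 K/W
Q = ΔT/R_total = 235/1.99

Q ≈ 118 W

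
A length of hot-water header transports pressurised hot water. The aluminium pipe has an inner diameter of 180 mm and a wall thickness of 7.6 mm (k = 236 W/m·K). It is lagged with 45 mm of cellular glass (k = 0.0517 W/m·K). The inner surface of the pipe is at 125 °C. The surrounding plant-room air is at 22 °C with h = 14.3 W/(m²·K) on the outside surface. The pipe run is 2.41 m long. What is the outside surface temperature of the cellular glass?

T ≈ 28.5 °C

Cylindrical conduction, so R = ln(r₂/r₁)/(2πkL) per layer, in series:
R_aluminium pipe wall = ln(97.6/90)/(2π×236×2.41) = 2.269×10^-5 K/W
R_cellular glass = ln(142.6/97.6)/(2π×0.0517×2.41) = 0.4843 K/W
R_outer film = 1/(h_o·2πr_oL) = 1/(14.3×2π×0.1426×2.41) = 0.03239 K/W
R_total = 0.5167 K/W
Q = ΔT/R_total = 103/0.5167
Q = 199 W
T_interface = T_inner − Q·ΣR(inner→interface) = 125 − 199×0.4844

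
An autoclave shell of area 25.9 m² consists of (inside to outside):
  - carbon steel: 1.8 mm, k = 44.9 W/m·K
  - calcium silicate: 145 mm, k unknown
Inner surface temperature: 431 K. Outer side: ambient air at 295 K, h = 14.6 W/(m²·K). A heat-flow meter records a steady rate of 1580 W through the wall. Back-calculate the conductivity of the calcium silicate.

k ≈ 0.0671 W/(m·K)

Treating each layer as a thermal resistance in series:
R_carbon steel = L/(kA) = 0.0018/(44.9×25.9) = 1.548×10^-6 K/W
R_outer film = 1/(h_o·A) = 1/(14.6×25.9) = 0.002645 K/W
Sum of known resistances R_other = 0.002646 K/W
Total R = ΔT/Q = 136/1580 = 0.08608 K/W
R_calcium silicate = R_total − R_other = 0.08343 K/W
k = L/(R·A) = 0.145/(0.08343×25.9)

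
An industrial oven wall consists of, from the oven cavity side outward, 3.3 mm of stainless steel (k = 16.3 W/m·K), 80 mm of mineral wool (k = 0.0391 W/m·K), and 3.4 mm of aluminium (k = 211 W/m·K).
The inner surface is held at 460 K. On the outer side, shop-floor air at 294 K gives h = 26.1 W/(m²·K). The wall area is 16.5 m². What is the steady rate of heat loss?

Series thermal resistances:
R_stainless steel = L/(kA) = 0.0033/(16.3×16.5) = 1.227×10^-5 K/W
R_mineral wool = L/(kA) = 0.08/(0.0391×16.5) = 0.124 K/W
R_aluminium = L/(kA) = 0.0034/(211×16.5) = 9.766×10^-7 K/W
R_outer film = 1/(h_o·A) = 1/(26.1×16.5) = 0.002322 K/W
R_total = 0.1263 K/W
Q = ΔT / R_total = 166 / 0.1263

Q ≈ 1310 W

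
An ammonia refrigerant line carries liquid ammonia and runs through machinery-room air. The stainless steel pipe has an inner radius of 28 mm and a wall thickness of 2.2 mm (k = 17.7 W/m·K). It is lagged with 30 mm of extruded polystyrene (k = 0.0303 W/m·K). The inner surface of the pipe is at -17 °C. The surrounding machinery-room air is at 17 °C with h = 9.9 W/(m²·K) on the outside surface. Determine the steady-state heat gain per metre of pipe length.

q′ ≈ 8.74 W/m

Radial resistances (cylindrical: R_cond = ln(r_o/r_i)/(2πkL), R_conv = 1/(h·2πrL)):
R_stainless steel pipe wall = ln(30.2/28)/(2π×17.7×1) = 6.801×10^-4 K/W
R_extruded polystyrene = ln(60.2/30.2)/(2π×0.0303×1) = 3.623 K/W
R_outer film = 1/(h_o·2πr_oL) = 1/(9.9×2π×0.0602×1) = 0.267 K/W
R_total = 3.891 K/W
Q = ΔT/R_total = 34/3.891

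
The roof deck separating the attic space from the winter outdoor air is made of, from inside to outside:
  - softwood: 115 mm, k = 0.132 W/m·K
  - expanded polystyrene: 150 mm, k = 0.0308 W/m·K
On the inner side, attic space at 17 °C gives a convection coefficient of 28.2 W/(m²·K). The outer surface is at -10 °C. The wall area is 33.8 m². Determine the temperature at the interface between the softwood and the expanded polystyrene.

Treating each layer as a thermal resistance in series:
R_inner film = 1/(h_i·A) = 1/(28.2×33.8) = 0.001049 K/W
R_softwood = L/(kA) = 0.115/(0.132×33.8) = 0.02578 K/W
R_expanded polystyrene = L/(kA) = 0.15/(0.0308×33.8) = 0.1441 K/W
R_total = 0.1709 K/W;  Q = ΔT/R_total = 27/0.1709 = 158 W
T_interface = T_inner − Q·ΣR(inner→interface) = 17 − 158×0.02682

T ≈ 12.8 °C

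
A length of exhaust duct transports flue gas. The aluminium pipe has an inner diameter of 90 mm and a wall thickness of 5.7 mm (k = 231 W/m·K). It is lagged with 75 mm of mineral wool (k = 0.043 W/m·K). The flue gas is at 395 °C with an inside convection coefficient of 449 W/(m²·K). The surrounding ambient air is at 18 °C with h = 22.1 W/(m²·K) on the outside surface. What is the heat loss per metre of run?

q′ ≈ 110 W/m

For a radial system each layer contributes R = ln(r_out/r_in)/(2πkL); films add R = 1/(hA).
R_inner film = 1/(h_i·2πr₁L) = 1/(449×2π×0.045×1) = 0.007877 K/W
R_aluminium pipe wall = ln(50.7/45)/(2π×231×1) = 8.217×10^-5 K/W
R_mineral wool = ln(125.7/50.7)/(2π×0.043×1) = 3.361 K/W
R_outer film = 1/(h_o·2πr_oL) = 1/(22.1×2π×0.1257×1) = 0.05729 K/W
R_total = 3.426 K/W
Q = ΔT/R_total = 377/3.426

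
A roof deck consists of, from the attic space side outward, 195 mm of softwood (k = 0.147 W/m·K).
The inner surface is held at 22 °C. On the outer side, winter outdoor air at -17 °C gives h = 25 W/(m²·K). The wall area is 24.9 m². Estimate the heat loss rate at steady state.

Treating each layer as a thermal resistance in series:
R_softwood = L/(kA) = 0.195/(0.147×24.9) = 0.05327 K/W
R_outer film = 1/(h_o·A) = 1/(25×24.9) = 0.001606 K/W
R_total = 0.05488 K/W
Q = ΔT / R_total = 39 / 0.05488

Q ≈ 711 W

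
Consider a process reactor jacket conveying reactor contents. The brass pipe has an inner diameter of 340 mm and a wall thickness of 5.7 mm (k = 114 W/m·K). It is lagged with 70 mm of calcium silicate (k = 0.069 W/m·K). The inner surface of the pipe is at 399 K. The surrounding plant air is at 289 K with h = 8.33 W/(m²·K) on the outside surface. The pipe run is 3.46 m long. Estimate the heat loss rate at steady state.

Radial resistances (cylindrical: R_cond = ln(r_o/r_i)/(2πkL), R_conv = 1/(h·2πrL)):
R_brass pipe wall = ln(175.7/170)/(2π×114×3.46) = 1.331×10^-5 K/W
R_calcium silicate = ln(245.7/175.7)/(2π×0.069×3.46) = 0.2235 K/W
R_outer film = 1/(h_o·2πr_oL) = 1/(8.33×2π×0.2457×3.46) = 0.02247 K/W
R_total = 0.246 K/W
Q = ΔT/R_total = 110/0.246

Q ≈ 447 W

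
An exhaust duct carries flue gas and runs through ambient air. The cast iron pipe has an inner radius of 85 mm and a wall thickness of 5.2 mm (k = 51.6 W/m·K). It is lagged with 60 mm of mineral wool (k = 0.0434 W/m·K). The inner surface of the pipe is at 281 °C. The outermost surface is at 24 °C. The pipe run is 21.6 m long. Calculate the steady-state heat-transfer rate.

Q ≈ 2970 W

Treating each annulus and film as a series resistance:
R_cast iron pipe wall = ln(90.2/85)/(2π×51.6×21.6) = 8.479×10^-6 K/W
R_mineral wool = ln(150.2/90.2)/(2π×0.0434×21.6) = 0.08658 K/W
R_total = 0.08658 K/W
Q = ΔT/R_total = 257/0.08658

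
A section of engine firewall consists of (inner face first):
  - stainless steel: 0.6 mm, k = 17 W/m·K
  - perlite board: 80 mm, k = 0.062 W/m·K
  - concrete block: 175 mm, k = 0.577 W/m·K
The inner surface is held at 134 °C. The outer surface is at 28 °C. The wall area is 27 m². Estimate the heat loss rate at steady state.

Q ≈ 1800 W

Series thermal resistances:
R_stainless steel = L/(kA) = 0.0006/(17×27) = 1.307×10^-6 K/W
R_perlite board = L/(kA) = 0.08/(0.062×27) = 0.04779 K/W
R_concrete block = L/(kA) = 0.175/(0.577×27) = 0.01123 K/W
R_total = 0.05902 K/W
Q = ΔT / R_total = 106 / 0.05902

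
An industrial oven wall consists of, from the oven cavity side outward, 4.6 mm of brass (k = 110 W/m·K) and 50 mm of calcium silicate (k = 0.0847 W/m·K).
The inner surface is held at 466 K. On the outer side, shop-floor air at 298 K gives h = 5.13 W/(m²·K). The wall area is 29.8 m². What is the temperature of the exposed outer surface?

Model the wall as resistances in series:
R_brass = L/(kA) = 0.0046/(110×29.8) = 1.403×10^-6 K/W
R_calcium silicate = L/(kA) = 0.05/(0.0847×29.8) = 0.01981 K/W
R_outer film = 1/(h_o·A) = 1/(5.13×29.8) = 0.006541 K/W
R_total = 0.02635 K/W;  Q = ΔT/R_total = 168/0.02635 = 6375 W
T_interface = T_inner − Q·ΣR(inner→interface) = 466 − 6380×0.01981

T ≈ 340 K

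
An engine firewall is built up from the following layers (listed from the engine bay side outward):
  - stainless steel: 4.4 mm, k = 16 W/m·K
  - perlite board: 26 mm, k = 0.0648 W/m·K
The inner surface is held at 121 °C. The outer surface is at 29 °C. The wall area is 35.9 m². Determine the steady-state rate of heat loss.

Q ≈ 8230 W

Treating each layer as a thermal resistance in series:
R_stainless steel = L/(kA) = 0.0044/(16×35.9) = 7.66×10^-6 K/W
R_perlite board = L/(kA) = 0.026/(0.0648×35.9) = 0.01118 K/W
R_total = 0.01118 K/W
Q = ΔT / R_total = 92 / 0.01118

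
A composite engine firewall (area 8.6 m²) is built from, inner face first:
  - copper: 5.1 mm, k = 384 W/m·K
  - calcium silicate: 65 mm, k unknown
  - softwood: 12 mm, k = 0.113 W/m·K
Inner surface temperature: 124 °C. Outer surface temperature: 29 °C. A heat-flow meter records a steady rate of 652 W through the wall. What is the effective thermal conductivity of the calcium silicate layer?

k ≈ 0.0567 W/(m·K)

Series thermal resistances:
R_copper = L/(kA) = 0.0051/(384×8.6) = 1.544×10^-6 K/W
R_softwood = L/(kA) = 0.012/(0.113×8.6) = 0.01235 K/W
Sum of known resistances R_other = 0.01235 K/W
Total R = ΔT/Q = 95/652 = 0.1457 K/W
R_calcium silicate = R_total − R_other = 0.1334 K/W
k = L/(R·A) = 0.065/(0.1334×8.6)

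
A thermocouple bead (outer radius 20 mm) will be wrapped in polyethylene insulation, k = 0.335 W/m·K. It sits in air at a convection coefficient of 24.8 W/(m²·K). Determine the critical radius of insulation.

For a sphere r_cr = 2k/h = 2×0.335/24.8
r_cr = 27 mm; since the bare radius (20 mm) is below r_cr, adding a thin layer of insulation will *increase* heat loss.

r_cr ≈ 27 mm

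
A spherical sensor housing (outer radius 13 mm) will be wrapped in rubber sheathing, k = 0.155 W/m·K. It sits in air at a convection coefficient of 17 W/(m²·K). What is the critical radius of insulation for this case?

r_cr ≈ 18.2 mm

For a sphere r_cr = 2k/h = 2×0.155/17
r_cr = 18.2 mm; since the bare radius (13 mm) is below r_cr, adding a thin layer of insulation will *increase* heat loss.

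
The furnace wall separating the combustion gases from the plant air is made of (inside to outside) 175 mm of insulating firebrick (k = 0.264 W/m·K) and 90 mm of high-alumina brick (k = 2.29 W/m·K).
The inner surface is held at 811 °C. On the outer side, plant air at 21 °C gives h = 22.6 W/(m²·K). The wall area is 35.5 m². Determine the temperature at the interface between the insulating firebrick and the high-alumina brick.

Using the resistance-network approach (series):
R_insulating firebrick = L/(kA) = 0.175/(0.264×35.5) = 0.01867 K/W
R_high-alumina brick = L/(kA) = 0.09/(2.29×35.5) = 0.001107 K/W
R_outer film = 1/(h_o·A) = 1/(22.6×35.5) = 0.001246 K/W
R_total = 0.02103 K/W;  Q = ΔT/R_total = 790/0.02103 = 37570 W
T_interface = T_inner − Q·ΣR(inner→interface) = 811 − 37600×0.01867

T ≈ 109 °C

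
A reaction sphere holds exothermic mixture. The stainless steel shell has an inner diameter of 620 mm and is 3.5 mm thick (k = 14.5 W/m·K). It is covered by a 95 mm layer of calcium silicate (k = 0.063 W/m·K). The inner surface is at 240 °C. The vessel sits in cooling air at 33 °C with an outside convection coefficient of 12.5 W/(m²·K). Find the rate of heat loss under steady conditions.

For a spherical shell R = (1/r₁ − 1/r₂)/(4πk); film R = 1/(h·4πr²). In series:
R_stainless steel shell = (1/0.31 − 1/0.3135)/(4π×14.5) = 1.976×10^-4 K/W
R_calcium silicate = (1/0.3135 − 1/0.4085)/(4π×0.063) = 0.937 K/W
R_outer film = 1/(h·4πr_o²) = 1/(12.5×4π×0.4085²) = 0.03815 K/W
R_total = 0.9754 K/W
Q = ΔT/R_total = 207/0.9754

Q ≈ 212 W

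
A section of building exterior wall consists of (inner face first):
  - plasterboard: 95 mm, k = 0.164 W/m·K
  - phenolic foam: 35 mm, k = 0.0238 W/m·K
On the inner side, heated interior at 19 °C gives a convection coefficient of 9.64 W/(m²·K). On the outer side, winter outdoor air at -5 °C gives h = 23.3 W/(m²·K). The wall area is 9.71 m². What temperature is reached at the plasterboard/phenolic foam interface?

T ≈ 11.5 °C

Using the resistance-network approach (series):
R_inner film = 1/(h_i·A) = 1/(9.64×9.71) = 0.01068 K/W
R_plasterboard = L/(kA) = 0.095/(0.164×9.71) = 0.05966 K/W
R_phenolic foam = L/(kA) = 0.035/(0.0238×9.71) = 0.1515 K/W
R_outer film = 1/(h_o·A) = 1/(23.3×9.71) = 0.00442 K/W
R_total = 0.2262 K/W;  Q = ΔT/R_total = 24/0.2262 = 106.1 W
T_interface = T_inner − Q·ΣR(inner→interface) = 19 − 106×0.07034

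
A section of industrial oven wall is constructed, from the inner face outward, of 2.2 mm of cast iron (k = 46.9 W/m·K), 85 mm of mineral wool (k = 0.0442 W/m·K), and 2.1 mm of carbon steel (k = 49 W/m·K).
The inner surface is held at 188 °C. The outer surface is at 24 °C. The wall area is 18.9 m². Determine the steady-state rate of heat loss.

Thermal resistances in series:
R_cast iron = L/(kA) = 0.0022/(46.9×18.9) = 2.482×10^-6 K/W
R_mineral wool = L/(kA) = 0.085/(0.0442×18.9) = 0.1018 K/W
R_carbon steel = L/(kA) = 0.0021/(49×18.9) = 2.268×10^-6 K/W
R_total = 0.1018 K/W
Q = ΔT / R_total = 164 / 0.1018

Q ≈ 1610 W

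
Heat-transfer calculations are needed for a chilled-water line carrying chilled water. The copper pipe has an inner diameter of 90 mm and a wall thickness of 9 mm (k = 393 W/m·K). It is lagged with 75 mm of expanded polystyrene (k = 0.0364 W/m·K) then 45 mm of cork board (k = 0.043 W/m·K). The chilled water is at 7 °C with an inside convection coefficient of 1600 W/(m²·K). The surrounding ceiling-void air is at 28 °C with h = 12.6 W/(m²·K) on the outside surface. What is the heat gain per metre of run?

q′ ≈ 4.21 W/m

Cylindrical conduction, so R = ln(r₂/r₁)/(2πkL) per layer, in series:
R_inner film = 1/(h_i·2πr₁L) = 1/(1600×2π×0.045×1) = 0.00221 K/W
R_copper pipe wall = ln(54/45)/(2π×393×1) = 7.384×10^-5 K/W
R_expanded polystyrene = ln(129/54)/(2π×0.0364×1) = 3.808 K/W
R_cork board = ln(174/129)/(2π×0.043×1) = 1.108 K/W
R_outer film = 1/(h_o·2πr_oL) = 1/(12.6×2π×0.174×1) = 0.07259 K/W
R_total = 4.99 K/W
Q = ΔT/R_total = 21/4.99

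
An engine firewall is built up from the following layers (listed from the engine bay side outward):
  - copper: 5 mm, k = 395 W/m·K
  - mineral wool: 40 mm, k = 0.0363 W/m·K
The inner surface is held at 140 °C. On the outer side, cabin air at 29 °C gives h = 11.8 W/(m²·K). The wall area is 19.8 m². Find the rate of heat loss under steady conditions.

Thermal resistances in series:
R_copper = L/(kA) = 0.005/(395×19.8) = 6.393×10^-7 K/W
R_mineral wool = L/(kA) = 0.04/(0.0363×19.8) = 0.05565 K/W
R_outer film = 1/(h_o·A) = 1/(11.8×19.8) = 0.00428 K/W
R_total = 0.05993 K/W
Q = ΔT / R_total = 111 / 0.05993

Q ≈ 1850 W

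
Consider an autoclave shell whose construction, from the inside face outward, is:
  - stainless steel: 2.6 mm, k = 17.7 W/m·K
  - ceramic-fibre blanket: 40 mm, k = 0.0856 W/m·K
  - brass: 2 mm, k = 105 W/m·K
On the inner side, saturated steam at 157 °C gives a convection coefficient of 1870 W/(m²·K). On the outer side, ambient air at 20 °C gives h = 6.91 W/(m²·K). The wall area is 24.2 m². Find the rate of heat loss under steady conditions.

Q ≈ 5410 W

Treating each layer as a thermal resistance in series:
R_inner film = 1/(h_i·A) = 1/(1870×24.2) = 2.21×10^-5 K/W
R_stainless steel = L/(kA) = 0.0026/(17.7×24.2) = 6.07×10^-6 K/W
R_ceramic-fibre blanket = L/(kA) = 0.04/(0.0856×24.2) = 0.01931 K/W
R_brass = L/(kA) = 0.002/(105×24.2) = 7.871×10^-7 K/W
R_outer film = 1/(h_o·A) = 1/(6.91×24.2) = 0.00598 K/W
R_total = 0.02532 K/W
Q = ΔT / R_total = 137 / 0.02532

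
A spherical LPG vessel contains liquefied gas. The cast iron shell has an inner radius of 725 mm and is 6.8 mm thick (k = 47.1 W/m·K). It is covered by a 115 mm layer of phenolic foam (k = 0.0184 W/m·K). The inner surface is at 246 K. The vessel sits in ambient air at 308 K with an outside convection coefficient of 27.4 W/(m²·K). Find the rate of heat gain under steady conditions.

Q ≈ 76.9 W

For a spherical shell R = (1/r₁ − 1/r₂)/(4πk); film R = 1/(h·4πr²). In series:
R_cast iron shell = (1/0.725 − 1/0.7318)/(4π×47.1) = 2.165×10^-5 K/W
R_phenolic foam = (1/0.7318 − 1/0.8468)/(4π×0.0184) = 0.8026 K/W
R_outer film = 1/(h·4πr_o²) = 1/(27.4×4π×0.8468²) = 0.00405 K/W
R_total = 0.8067 K/W
Q = ΔT/R_total = 62/0.8067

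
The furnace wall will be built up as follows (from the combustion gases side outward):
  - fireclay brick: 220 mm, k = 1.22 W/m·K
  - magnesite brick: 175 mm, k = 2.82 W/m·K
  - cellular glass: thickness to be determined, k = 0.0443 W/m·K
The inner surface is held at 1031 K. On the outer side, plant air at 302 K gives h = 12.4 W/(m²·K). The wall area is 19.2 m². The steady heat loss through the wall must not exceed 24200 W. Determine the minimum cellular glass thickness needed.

L ≈ 11.3 mm

Treating each layer as a thermal resistance in series:
R_fireclay brick = L/(kA) = 0.22/(1.22×19.2) = 0.009392 K/W
R_magnesite brick = L/(kA) = 0.175/(2.82×19.2) = 0.003232 K/W
R_outer film = 1/(h_o·A) = 1/(12.4×19.2) = 0.0042 K/W
Sum of the known resistances R_other = 0.01682 K/W
Required total resistance R_tot = ΔT/Q_allow = 729/24200 = 0.03012 K/W
R_cellular glass = R_tot − R_other = 0.0133 K/W
L = R·k·A = 0.0133×0.0443×19.2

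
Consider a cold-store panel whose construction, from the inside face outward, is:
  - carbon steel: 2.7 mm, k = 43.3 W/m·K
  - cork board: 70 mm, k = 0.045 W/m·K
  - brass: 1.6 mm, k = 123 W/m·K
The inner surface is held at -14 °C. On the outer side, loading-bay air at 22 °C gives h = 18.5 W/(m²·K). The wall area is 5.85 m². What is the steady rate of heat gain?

Q ≈ 131 W

Using the resistance-network approach (series):
R_carbon steel = L/(kA) = 0.0027/(43.3×5.85) = 1.066×10^-5 K/W
R_cork board = L/(kA) = 0.07/(0.045×5.85) = 0.2659 K/W
R_brass = L/(kA) = 0.0016/(123×5.85) = 2.224×10^-6 K/W
R_outer film = 1/(h_o·A) = 1/(18.5×5.85) = 0.00924 K/W
R_total = 0.2752 K/W
Q = ΔT / R_total = 36 / 0.2752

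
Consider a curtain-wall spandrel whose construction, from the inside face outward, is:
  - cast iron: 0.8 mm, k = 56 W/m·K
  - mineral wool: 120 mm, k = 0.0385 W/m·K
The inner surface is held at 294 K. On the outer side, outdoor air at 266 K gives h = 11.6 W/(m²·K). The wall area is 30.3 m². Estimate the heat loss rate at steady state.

Q ≈ 265 W

Thermal resistances in series:
R_cast iron = L/(kA) = 0.0008/(56×30.3) = 4.715×10^-7 K/W
R_mineral wool = L/(kA) = 0.12/(0.0385×30.3) = 0.1029 K/W
R_outer film = 1/(h_o·A) = 1/(11.6×30.3) = 0.002845 K/W
R_total = 0.1057 K/W
Q = ΔT / R_total = 28 / 0.1057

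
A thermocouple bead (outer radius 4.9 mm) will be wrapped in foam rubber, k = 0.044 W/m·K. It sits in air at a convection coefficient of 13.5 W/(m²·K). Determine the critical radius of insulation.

For a sphere r_cr = 2k/h = 2×0.044/13.5
r_cr = 6.52 mm; since the bare radius (4.9 mm) is below r_cr, adding a thin layer of insulation will *increase* heat loss.

r_cr ≈ 6.52 mm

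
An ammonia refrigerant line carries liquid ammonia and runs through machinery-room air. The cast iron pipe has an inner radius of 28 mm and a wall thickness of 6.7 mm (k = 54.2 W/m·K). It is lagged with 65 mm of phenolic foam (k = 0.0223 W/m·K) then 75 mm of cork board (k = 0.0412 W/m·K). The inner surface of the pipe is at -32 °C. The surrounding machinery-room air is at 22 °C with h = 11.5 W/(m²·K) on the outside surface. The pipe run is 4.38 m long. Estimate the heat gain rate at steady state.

Q ≈ 24.2 W

Per-layer cylindrical resistances, series-summed:
R_cast iron pipe wall = ln(34.7/28)/(2π×54.2×4.38) = 1.438×10^-4 K/W
R_phenolic foam = ln(99.7/34.7)/(2π×0.0223×4.38) = 1.72 K/W
R_cork board = ln(174.7/99.7)/(2π×0.0412×4.38) = 0.4947 K/W
R_outer film = 1/(h_o·2πr_oL) = 1/(11.5×2π×0.1747×4.38) = 0.01809 K/W
R_total = 2.233 K/W
Q = ΔT/R_total = 54/2.233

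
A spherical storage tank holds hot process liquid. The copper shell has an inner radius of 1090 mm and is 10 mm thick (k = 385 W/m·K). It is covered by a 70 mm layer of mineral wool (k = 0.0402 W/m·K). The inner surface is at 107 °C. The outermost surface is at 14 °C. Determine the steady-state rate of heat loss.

Q ≈ 864 W

For a spherical shell R = (1/r₁ − 1/r₂)/(4πk); film R = 1/(h·4πr²). In series:
R_copper shell = (1/1.09 − 1/1.1)/(4π×385) = 1.724×10^-6 K/W
R_mineral wool = (1/1.1 − 1/1.17)/(4π×0.0402) = 0.1077 K/W
R_total = 0.1077 K/W
Q = ΔT/R_total = 93/0.1077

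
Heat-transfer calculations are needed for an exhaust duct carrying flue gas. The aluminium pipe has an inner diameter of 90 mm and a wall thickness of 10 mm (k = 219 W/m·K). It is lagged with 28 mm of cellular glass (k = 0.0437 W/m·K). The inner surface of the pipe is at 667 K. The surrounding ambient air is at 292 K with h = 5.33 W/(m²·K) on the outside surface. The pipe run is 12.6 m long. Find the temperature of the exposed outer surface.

T ≈ 365 K

Radial resistances (cylindrical: R_cond = ln(r_o/r_i)/(2πkL), R_conv = 1/(h·2πrL)):
R_aluminium pipe wall = ln(55/45)/(2π×219×12.6) = 1.157×10^-5 K/W
R_cellular glass = ln(83/55)/(2π×0.0437×12.6) = 0.1189 K/W
R_outer film = 1/(h_o·2πr_oL) = 1/(5.33×2π×0.083×12.6) = 0.02855 K/W
R_total = 0.1475 K/W
Q = ΔT/R_total = 375/0.1475
Q = 2540 W
T_interface = T_inner − Q·ΣR(inner→interface) = 667 − 2540×0.119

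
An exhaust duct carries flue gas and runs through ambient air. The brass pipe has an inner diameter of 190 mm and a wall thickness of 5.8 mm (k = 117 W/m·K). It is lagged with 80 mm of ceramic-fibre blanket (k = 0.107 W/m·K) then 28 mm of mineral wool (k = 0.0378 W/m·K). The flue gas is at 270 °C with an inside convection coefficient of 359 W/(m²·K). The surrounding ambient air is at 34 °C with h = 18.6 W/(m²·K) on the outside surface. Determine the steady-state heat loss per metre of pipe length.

Cylindrical conduction, so R = ln(r₂/r₁)/(2πkL) per layer, in series:
R_inner film = 1/(h_i·2πr₁L) = 1/(359×2π×0.095×1) = 0.004667 K/W
R_brass pipe wall = ln(100.8/95)/(2π×117×1) = 8.061×10^-5 K/W
R_ceramic-fibre blanket = ln(180.8/100.8)/(2π×0.107×1) = 0.869 K/W
R_mineral wool = ln(208.8/180.8)/(2π×0.0378×1) = 0.6062 K/W
R_outer film = 1/(h_o·2πr_oL) = 1/(18.6×2π×0.2088×1) = 0.04098 K/W
R_total = 1.521 K/W
Q = ΔT/R_total = 236/1.521

q′ ≈ 155 W/m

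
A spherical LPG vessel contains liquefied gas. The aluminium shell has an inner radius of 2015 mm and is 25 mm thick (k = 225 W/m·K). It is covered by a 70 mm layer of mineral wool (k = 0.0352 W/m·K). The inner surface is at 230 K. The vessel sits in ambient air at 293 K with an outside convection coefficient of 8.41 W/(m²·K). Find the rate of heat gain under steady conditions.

Q ≈ 1620 W

Spherical conduction: R = (1/r_in − 1/r_out)/(4πk) per layer; series-sum.
R_aluminium shell = (1/2.015 − 1/2.04)/(4π×225) = 2.151×10^-6 K/W
R_mineral wool = (1/2.04 − 1/2.11)/(4π×0.0352) = 0.03676 K/W
R_outer film = 1/(h·4πr_o²) = 1/(8.41×4π×2.11²) = 0.002125 K/W
R_total = 0.03889 K/W
Q = ΔT/R_total = 63/0.03889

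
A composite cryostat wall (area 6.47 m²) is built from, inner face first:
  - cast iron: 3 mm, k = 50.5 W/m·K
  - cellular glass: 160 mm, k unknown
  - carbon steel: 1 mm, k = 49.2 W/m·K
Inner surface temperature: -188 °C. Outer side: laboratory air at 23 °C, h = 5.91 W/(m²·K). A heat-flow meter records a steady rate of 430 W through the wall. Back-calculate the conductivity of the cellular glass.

k ≈ 0.0532 W/(m·K)

Thermal resistances in series:
R_cast iron = L/(kA) = 0.003/(50.5×6.47) = 9.182×10^-6 K/W
R_carbon steel = L/(kA) = 0.001/(49.2×6.47) = 3.141×10^-6 K/W
R_outer film = 1/(h_o·A) = 1/(5.91×6.47) = 0.02615 K/W
Sum of known resistances R_other = 0.02616 K/W
Total R = ΔT/Q = 211/430 = 0.4907 K/W
R_cellular glass = R_total − R_other = 0.4645 K/W
k = L/(R·A) = 0.16/(0.4645×6.47)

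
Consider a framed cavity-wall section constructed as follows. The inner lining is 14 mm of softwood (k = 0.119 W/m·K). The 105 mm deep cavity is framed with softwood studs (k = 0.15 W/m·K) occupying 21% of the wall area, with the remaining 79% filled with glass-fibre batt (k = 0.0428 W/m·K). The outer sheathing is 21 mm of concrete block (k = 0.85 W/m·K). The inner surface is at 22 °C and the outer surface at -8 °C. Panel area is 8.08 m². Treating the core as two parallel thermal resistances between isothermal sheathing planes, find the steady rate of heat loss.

Sheathing layers in series; stud and cavity paths in parallel between them.
R_inner = 0.014/(0.119×8.08) = 0.01456 K/W
R_stud  = 0.105/(0.15×0.21×8.08) = 0.4125 K/W
R_cav   = 0.105/(0.0428×0.79×8.08) = 0.3843 K/W
1/R_core = 1/R_stud + 1/R_cav → R_core = 0.199 K/W
R_outer = 0.021/(0.85×8.08) = 0.003058 K/W
R_total = 0.2166 K/W
Q = ΔT/R_total = 30/0.2166

Q ≈ 139 W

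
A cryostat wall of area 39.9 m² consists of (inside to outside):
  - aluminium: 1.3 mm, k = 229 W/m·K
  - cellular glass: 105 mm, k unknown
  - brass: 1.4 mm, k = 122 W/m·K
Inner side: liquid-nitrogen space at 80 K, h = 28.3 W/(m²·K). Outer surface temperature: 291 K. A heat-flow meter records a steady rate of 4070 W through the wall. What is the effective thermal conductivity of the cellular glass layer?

k ≈ 0.0516 W/(m·K)

Model the wall as resistances in series:
R_inner film = 1/(h_i·A) = 1/(28.3×39.9) = 8.856×10^-4 K/W
R_aluminium = L/(kA) = 0.0013/(229×39.9) = 1.423×10^-7 K/W
R_brass = L/(kA) = 0.0014/(122×39.9) = 2.876×10^-7 K/W
Sum of known resistances R_other = 8.86×10^-4 K/W
Total R = ΔT/Q = 211/4070 = 0.05184 K/W
R_cellular glass = R_total − R_other = 0.05096 K/W
k = L/(R·A) = 0.105/(0.05096×39.9)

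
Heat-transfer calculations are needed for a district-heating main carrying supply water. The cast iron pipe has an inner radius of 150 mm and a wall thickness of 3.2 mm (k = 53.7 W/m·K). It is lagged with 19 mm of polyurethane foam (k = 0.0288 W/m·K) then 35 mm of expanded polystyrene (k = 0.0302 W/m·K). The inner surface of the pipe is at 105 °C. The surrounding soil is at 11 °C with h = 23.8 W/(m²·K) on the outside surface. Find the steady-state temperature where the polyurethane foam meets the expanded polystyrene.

T ≈ 68.3 °C

Cylindrical conduction, so R = ln(r₂/r₁)/(2πkL) per layer, in series:
R_cast iron pipe wall = ln(153.2/150)/(2π×53.7×1) = 6.256×10^-5 K/W
R_polyurethane foam = ln(172.2/153.2)/(2π×0.0288×1) = 0.6461 K/W
R_expanded polystyrene = ln(207.2/172.2)/(2π×0.0302×1) = 0.9751 K/W
R_outer film = 1/(h_o·2πr_oL) = 1/(23.8×2π×0.2072×1) = 0.03227 K/W
R_total = 1.654 K/W
Q = ΔT/R_total = 94/1.654
Q = 56.8 W/m
T_interface = T_inner − Q·ΣR(inner→interface) = 105 − 56.8×0.6461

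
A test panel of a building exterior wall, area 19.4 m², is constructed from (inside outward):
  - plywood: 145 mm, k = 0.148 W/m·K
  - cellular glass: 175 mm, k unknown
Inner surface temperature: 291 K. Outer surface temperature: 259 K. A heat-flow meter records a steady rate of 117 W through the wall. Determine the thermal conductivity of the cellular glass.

Thermal resistances in series:
R_plywood = L/(kA) = 0.145/(0.148×19.4) = 0.0505 K/W
Sum of known resistances R_other = 0.0505 K/W
Total R = ΔT/Q = 32/117 = 0.2735 K/W
R_cellular glass = R_total − R_other = 0.223 K/W
k = L/(R·A) = 0.175/(0.223×19.4)

k ≈ 0.0405 W/(m·K)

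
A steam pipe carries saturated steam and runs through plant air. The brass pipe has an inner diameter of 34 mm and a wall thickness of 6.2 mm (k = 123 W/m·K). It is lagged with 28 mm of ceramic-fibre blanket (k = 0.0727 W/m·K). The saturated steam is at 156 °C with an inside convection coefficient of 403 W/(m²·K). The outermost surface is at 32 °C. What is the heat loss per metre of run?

q′ ≈ 70.6 W/m

Per-layer cylindrical resistances, series-summed:
R_inner film = 1/(h_i·2πr₁L) = 1/(403×2π×0.017×1) = 0.02323 K/W
R_brass pipe wall = ln(23.2/17)/(2π×123×1) = 4.023×10^-4 K/W
R_ceramic-fibre blanket = ln(51.2/23.2)/(2π×0.0727×1) = 1.733 K/W
R_total = 1.757 K/W
Q = ΔT/R_total = 124/1.757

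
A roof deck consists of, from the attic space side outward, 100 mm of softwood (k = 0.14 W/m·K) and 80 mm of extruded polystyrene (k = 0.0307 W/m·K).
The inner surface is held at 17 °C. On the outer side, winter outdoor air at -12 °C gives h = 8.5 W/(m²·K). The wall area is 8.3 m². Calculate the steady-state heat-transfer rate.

Thermal resistances in series:
R_softwood = L/(kA) = 0.1/(0.14×8.3) = 0.08606 K/W
R_extruded polystyrene = L/(kA) = 0.08/(0.0307×8.3) = 0.314 K/W
R_outer film = 1/(h_o·A) = 1/(8.5×8.3) = 0.01417 K/W
R_total = 0.4142 K/W
Q = ΔT / R_total = 29 / 0.4142

Q ≈ 70 W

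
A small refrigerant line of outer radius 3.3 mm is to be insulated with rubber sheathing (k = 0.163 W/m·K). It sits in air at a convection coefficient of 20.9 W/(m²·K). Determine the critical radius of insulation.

For a cylinder r_cr = k/h = 0.163/20.9
r_cr = 7.8 mm; since the bare radius (3.3 mm) is below r_cr, adding a thin layer of insulation will *increase* heat loss.

r_cr ≈ 7.8 mm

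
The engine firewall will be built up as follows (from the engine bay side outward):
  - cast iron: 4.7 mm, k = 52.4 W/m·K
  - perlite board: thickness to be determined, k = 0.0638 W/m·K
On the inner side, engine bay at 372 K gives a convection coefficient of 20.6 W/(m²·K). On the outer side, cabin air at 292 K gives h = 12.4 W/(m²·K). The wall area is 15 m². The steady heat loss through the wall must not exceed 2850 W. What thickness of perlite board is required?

Using the resistance-network approach (series):
R_inner film = 1/(h_i·A) = 1/(20.6×15) = 0.003236 K/W
R_cast iron = L/(kA) = 0.0047/(52.4×15) = 5.98×10^-6 K/W
R_outer film = 1/(h_o·A) = 1/(12.4×15) = 0.005376 K/W
Sum of the known resistances R_other = 0.008619 K/W
Required total resistance R_tot = ΔT/Q_allow = 80/2850 = 0.02807 K/W
R_perlite board = R_tot − R_other = 0.01945 K/W
L = R·k·A = 0.01945×0.0638×15

L ≈ 18.6 mm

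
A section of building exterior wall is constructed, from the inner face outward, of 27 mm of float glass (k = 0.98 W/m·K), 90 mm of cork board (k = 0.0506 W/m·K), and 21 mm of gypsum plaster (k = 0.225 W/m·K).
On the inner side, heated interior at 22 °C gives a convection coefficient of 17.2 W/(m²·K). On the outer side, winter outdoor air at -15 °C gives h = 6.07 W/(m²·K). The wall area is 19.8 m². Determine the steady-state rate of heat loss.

Model the wall as resistances in series:
R_inner film = 1/(h_i·A) = 1/(17.2×19.8) = 0.002936 K/W
R_float glass = L/(kA) = 0.027/(0.98×19.8) = 0.001391 K/W
R_cork board = L/(kA) = 0.09/(0.0506×19.8) = 0.08983 K/W
R_gypsum plaster = L/(kA) = 0.021/(0.225×19.8) = 0.004714 K/W
R_outer film = 1/(h_o·A) = 1/(6.07×19.8) = 0.00832 K/W
R_total = 0.1072 K/W
Q = ΔT / R_total = 37 / 0.1072

Q ≈ 345 W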